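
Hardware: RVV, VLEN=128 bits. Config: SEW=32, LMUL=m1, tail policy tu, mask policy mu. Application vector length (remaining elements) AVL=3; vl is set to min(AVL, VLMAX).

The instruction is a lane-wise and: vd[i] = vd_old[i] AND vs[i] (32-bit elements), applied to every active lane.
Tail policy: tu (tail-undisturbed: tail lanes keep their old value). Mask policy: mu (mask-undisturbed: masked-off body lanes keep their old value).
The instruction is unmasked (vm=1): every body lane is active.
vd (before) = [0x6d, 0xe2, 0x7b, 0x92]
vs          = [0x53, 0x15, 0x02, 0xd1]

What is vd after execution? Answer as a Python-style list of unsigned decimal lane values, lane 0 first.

lanes per group: 128·1/32 = 4
vl ← min(3, 4) = 3
vd[0] and(0x6d,0x53) -> 0x41
vd[1] and(0xe2,0x15) -> 0x00
vd[2] and(0x7b,0x02) -> 0x02
vd[3] tail/keep -> 0x92

vd = [65, 0, 2, 146]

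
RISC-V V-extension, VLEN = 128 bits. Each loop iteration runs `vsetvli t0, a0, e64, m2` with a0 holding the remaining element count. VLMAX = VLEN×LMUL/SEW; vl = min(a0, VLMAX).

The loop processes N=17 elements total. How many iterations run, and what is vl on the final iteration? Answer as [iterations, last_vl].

VLMAX = (128 × 2) / 64 = 4 lanes
N=17: ⌈17/4⌉ = 5 iters; last vl = 17 − 4×4 = 1

[iterations, last_vl] = [5, 1]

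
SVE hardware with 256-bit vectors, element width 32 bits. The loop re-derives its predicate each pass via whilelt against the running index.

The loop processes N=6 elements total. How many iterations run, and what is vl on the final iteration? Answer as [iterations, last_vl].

[iterations, last_vl] = [1, 6]

lane count: 256 div 32 = 8
6 elements at 8/iter → 1 passes, remainder 6 on the last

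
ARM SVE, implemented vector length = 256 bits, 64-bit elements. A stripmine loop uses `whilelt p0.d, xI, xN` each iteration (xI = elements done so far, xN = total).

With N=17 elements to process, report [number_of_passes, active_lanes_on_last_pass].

[iterations, last_vl] = [5, 1]

256-bit reg / 64-bit elem → 4 lanes
N=17: ⌈17/4⌉ = 5 iters; last vl = 17 − 4×4 = 1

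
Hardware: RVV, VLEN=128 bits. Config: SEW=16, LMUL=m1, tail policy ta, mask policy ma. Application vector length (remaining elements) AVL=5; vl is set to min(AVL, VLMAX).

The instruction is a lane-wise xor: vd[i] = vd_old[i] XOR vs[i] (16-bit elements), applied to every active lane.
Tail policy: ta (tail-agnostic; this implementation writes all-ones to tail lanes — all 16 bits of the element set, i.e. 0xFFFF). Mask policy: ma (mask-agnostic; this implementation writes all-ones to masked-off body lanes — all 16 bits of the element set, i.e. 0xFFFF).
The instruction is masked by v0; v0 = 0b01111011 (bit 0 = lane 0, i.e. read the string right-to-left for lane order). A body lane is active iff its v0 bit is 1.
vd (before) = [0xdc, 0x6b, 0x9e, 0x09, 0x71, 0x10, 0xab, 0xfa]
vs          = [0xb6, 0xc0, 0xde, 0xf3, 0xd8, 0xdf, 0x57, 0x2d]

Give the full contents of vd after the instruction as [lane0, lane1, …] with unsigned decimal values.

lanes per group: 128·1/16 = 8
vl = min(AVL, VLMAX) = min(5, 8) = 5
lane  0: xor(0xdc,0xb6) ⇒ 0x6a
lane  1: xor(0x6b,0xc0) ⇒ 0xab
lane  2: mask-off/ones ⇒ 0xffff
lane  3: xor(0x09,0xf3) ⇒ 0xfa
lane  4: xor(0x71,0xd8) ⇒ 0xa9
lane  5: tail/ones ⇒ 0xffff
lane  6: tail/ones ⇒ 0xffff
lane  7: tail/ones ⇒ 0xffff

vd = [106, 171, 65535, 250, 169, 65535, 65535, 65535]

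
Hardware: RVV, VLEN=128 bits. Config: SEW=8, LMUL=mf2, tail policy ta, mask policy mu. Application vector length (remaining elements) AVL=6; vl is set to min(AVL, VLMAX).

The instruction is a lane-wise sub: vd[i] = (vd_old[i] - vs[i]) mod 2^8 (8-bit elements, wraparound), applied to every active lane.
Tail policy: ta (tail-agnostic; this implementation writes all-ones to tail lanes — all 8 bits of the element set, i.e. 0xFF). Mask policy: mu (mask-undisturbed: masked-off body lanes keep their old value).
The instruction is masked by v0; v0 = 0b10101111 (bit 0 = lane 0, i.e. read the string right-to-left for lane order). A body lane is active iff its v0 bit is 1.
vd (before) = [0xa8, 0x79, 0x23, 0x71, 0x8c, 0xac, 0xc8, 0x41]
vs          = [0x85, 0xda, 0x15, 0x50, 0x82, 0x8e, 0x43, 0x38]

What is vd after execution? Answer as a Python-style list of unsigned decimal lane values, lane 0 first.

vd = [35, 159, 14, 33, 140, 30, 255, 255]

lanes per group: 128·1/2/8 = 8
vl ← min(6, 8) = 6
lane  0: sub(0xa8,0x85) ⇒ 0x23
lane  1: sub(0x79,0xda) ⇒ 0x9f
lane  2: sub(0x23,0x15) ⇒ 0x0e
lane  3: sub(0x71,0x50) ⇒ 0x21
lane  4: mask-off/keep ⇒ 0x8c
lane  5: sub(0xac,0x8e) ⇒ 0x1e
lane  6: tail/ones ⇒ 0xff
lane  7: tail/ones ⇒ 0xff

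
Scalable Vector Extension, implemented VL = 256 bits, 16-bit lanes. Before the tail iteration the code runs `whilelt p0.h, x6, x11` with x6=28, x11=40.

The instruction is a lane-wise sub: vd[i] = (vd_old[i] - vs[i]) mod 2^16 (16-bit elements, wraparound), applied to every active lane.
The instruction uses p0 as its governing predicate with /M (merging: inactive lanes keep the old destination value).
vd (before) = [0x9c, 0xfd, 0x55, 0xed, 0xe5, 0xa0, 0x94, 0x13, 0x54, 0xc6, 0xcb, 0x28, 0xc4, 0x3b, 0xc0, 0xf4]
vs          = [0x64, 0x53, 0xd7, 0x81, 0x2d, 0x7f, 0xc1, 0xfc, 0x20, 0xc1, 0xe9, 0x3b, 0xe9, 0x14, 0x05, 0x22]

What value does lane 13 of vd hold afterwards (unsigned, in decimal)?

vd[13] = 59

256-bit reg / 16-bit elem → 16 lanes
p0[j] = (28+j < 40); true for j=0..11 → 12 lanes set
  i=0: sub(0x9c,0x64) → 56
  i=1: sub(0xfd,0x53) → 170
  i=2: sub(0x55,0xd7) → 65406
  i=3: sub(0xed,0x81) → 108
  i=4: sub(0xe5,0x2d) → 184
  i=5: sub(0xa0,0x7f) → 33
  i=6: sub(0x94,0xc1) → 65491
  i=7: sub(0x13,0xfc) → 65303
  i=8: sub(0x54,0x20) → 52
  i=9: sub(0xc6,0xc1) → 5
  i=10: sub(0xcb,0xe9) → 65506
  i=11: sub(0x28,0x3b) → 65517
  i=12: tail/keep → 196
  i=13: tail/keep → 59
  i=14: tail/keep → 192
  i=15: tail/keep → 244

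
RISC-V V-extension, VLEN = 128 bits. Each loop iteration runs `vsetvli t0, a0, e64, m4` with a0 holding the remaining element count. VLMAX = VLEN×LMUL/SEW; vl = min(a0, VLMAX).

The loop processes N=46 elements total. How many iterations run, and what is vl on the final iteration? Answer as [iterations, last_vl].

VLMAX = (128 × 4) / 64 = 8 lanes
N=46: ⌈46/8⌉ = 6 iters; last vl = 46 − 5×8 = 6

[iterations, last_vl] = [6, 6]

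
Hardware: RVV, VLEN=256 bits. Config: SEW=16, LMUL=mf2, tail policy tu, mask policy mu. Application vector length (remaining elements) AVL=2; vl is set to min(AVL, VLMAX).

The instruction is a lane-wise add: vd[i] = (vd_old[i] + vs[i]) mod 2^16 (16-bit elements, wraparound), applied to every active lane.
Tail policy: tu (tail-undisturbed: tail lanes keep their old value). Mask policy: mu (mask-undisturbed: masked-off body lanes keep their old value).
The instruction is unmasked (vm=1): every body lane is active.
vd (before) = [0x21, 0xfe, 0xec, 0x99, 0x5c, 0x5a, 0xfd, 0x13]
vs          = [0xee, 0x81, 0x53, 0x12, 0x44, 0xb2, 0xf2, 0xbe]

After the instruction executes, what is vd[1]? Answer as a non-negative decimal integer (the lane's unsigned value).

VLMAX = VLEN×LMUL/SEW = 256×1/2/16 = 8
vl ← min(2, 8) = 2
lane  0: add(0x21,0xee) ⇒ 0x10f
lane  1: add(0xfe,0x81) ⇒ 0x17f
lane  2: tail/keep ⇒ 0xec
lane  3: tail/keep ⇒ 0x99
lane  4: tail/keep ⇒ 0x5c
lane  5: tail/keep ⇒ 0x5a
lane  6: tail/keep ⇒ 0xfd
lane  7: tail/keep ⇒ 0x13

vd[1] = 383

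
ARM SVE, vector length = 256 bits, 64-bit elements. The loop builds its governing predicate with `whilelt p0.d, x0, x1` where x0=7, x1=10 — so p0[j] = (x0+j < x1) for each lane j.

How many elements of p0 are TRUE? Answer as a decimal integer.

vl = 3

lane count: 256 div 64 = 4
whilelt: lane j active iff 7+j < 10 → j < 3 → 3 active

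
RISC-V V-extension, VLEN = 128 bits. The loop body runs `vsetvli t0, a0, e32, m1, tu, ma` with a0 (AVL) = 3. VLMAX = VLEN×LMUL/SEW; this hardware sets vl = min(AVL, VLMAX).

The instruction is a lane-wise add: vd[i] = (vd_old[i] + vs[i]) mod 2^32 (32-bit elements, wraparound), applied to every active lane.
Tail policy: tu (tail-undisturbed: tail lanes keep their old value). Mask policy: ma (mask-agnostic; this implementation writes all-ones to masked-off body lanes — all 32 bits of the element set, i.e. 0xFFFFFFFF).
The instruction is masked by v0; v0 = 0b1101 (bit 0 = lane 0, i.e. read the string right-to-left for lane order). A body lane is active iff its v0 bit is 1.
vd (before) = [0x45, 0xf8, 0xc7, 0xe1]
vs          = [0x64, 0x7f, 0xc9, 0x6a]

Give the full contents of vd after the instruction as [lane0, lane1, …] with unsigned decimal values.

vd = [169, 4294967295, 400, 225]

VLMAX = VLEN×LMUL/SEW = 128×1/32 = 4
vl ← min(3, 4) = 3
vd[0] add(0x45,0x64) -> 0xa9
vd[1] mask-off/ones -> 0xffffffff
vd[2] add(0xc7,0xc9) -> 0x190
vd[3] tail/keep -> 0xe1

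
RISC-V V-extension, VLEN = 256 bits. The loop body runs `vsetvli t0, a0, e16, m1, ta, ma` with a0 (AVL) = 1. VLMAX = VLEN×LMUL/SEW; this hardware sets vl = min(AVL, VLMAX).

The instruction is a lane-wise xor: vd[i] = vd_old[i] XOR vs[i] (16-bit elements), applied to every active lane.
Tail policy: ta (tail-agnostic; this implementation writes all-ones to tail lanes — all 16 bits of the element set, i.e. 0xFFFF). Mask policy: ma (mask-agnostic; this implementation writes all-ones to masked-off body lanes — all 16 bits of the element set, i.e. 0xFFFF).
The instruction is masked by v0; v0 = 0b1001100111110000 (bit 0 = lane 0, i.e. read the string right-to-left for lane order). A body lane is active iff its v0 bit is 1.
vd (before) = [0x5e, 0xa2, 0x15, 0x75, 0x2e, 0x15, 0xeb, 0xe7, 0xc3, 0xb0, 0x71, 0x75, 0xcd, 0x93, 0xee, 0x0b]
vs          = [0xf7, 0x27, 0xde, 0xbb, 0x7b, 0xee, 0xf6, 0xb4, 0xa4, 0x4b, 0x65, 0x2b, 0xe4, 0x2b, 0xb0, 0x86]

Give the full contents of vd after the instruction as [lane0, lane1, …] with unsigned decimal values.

VLMAX = VLEN×LMUL/SEW = 256×1/16 = 16
AVL=1 ≤ VLMAX=16, so vl = 1
vd[0] mask-off/ones -> 0xffff
vd[1] tail/ones -> 0xffff
vd[2] tail/ones -> 0xffff
vd[3] tail/ones -> 0xffff
vd[4] tail/ones -> 0xffff
vd[5] tail/ones -> 0xffff
vd[6] tail/ones -> 0xffff
vd[7] tail/ones -> 0xffff
vd[8] tail/ones -> 0xffff
vd[9] tail/ones -> 0xffff
vd[10] tail/ones -> 0xffff
vd[11] tail/ones -> 0xffff
vd[12] tail/ones -> 0xffff
vd[13] tail/ones -> 0xffff
vd[14] tail/ones -> 0xffff
vd[15] tail/ones -> 0xffff

vd = [65535, 65535, 65535, 65535, 65535, 65535, 65535, 65535, 65535, 65535, 65535, 65535, 65535, 65535, 65535, 65535]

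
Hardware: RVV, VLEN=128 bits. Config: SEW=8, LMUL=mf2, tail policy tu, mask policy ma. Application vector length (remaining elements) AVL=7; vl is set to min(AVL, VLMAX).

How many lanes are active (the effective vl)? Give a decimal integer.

vl = 7

VLMAX = VLEN×LMUL/SEW = 128×1/2/8 = 8
vl = min(AVL, VLMAX) = min(7, 8) = 7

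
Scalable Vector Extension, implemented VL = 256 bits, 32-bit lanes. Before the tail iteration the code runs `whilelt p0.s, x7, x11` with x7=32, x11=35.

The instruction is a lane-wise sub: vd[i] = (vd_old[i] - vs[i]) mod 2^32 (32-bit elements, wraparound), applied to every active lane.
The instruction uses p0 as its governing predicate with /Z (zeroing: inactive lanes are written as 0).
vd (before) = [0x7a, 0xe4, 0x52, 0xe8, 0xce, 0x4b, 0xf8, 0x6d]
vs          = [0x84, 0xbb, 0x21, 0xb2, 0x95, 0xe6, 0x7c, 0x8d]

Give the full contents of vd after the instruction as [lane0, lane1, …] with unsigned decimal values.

vd = [4294967286, 41, 49, 0, 0, 0, 0, 0]

register lanes = 256/32 = 8
p0[j] = (32+j < 35); true for j=0..2 → 3 lanes set
  i=0: sub(0x7a,0x84) → 4294967286
  i=1: sub(0xe4,0xbb) → 41
  i=2: sub(0x52,0x21) → 49
  i=3: tail/zero → 0
  i=4: tail/zero → 0
  i=5: tail/zero → 0
  i=6: tail/zero → 0
  i=7: tail/zero → 0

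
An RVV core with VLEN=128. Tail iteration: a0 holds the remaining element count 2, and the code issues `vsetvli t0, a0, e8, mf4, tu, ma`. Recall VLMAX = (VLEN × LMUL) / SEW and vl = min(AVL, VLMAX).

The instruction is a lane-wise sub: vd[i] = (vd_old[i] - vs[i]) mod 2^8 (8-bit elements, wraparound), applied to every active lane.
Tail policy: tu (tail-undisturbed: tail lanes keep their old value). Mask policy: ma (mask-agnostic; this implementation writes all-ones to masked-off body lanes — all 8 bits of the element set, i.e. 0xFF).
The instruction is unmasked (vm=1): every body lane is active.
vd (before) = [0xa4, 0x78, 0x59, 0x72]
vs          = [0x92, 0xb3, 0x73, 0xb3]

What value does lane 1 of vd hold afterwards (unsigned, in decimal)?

vd[1] = 197

lanes per group: 128·1/4/8 = 4
vl ← min(2, 4) = 2
  i=0: sub(0xa4,0x92) → 18
  i=1: sub(0x78,0xb3) → 197
  i=2: tail/keep → 89
  i=3: tail/keep → 114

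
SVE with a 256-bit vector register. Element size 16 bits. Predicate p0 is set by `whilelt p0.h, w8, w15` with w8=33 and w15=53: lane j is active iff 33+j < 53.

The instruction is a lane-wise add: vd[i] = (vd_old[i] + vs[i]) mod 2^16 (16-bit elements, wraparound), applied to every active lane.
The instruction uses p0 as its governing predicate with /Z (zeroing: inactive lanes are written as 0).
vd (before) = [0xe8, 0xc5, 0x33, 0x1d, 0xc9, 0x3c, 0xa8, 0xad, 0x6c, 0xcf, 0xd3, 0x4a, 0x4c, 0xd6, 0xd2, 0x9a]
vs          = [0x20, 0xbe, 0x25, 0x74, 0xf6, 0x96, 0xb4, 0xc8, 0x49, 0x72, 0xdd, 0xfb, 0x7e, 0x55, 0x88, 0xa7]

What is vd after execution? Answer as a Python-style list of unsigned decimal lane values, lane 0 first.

register lanes = 256/16 = 16
p0[j] = (33+j < 53); true for j=0..15 → 16 lanes set
lane  0: add(0xe8,0x20) ⇒ 0x108
lane  1: add(0xc5,0xbe) ⇒ 0x183
lane  2: add(0x33,0x25) ⇒ 0x58
lane  3: add(0x1d,0x74) ⇒ 0x91
lane  4: add(0xc9,0xf6) ⇒ 0x1bf
lane  5: add(0x3c,0x96) ⇒ 0xd2
lane  6: add(0xa8,0xb4) ⇒ 0x15c
lane  7: add(0xad,0xc8) ⇒ 0x175
lane  8: add(0x6c,0x49) ⇒ 0xb5
lane  9: add(0xcf,0x72) ⇒ 0x141
lane 10: add(0xd3,0xdd) ⇒ 0x1b0
lane 11: add(0x4a,0xfb) ⇒ 0x145
lane 12: add(0x4c,0x7e) ⇒ 0xca
lane 13: add(0xd6,0x55) ⇒ 0x12b
lane 14: add(0xd2,0x88) ⇒ 0x15a
lane 15: add(0x9a,0xa7) ⇒ 0x141

vd = [264, 387, 88, 145, 447, 210, 348, 373, 181, 321, 432, 325, 202, 299, 346, 321]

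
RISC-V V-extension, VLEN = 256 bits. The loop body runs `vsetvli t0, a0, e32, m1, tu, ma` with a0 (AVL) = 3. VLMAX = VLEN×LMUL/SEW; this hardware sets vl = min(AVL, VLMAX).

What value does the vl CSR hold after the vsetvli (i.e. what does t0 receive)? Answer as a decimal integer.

VLMAX = (256 × 1) / 32 = 8 lanes
vl = min(AVL, VLMAX) = min(3, 8) = 3

vl = 3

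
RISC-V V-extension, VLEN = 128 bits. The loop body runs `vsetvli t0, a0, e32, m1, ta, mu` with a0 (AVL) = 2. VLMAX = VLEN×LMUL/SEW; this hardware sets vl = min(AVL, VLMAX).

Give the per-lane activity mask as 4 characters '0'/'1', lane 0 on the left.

VLMAX = VLEN×LMUL/SEW = 128×1/32 = 4
AVL=2 ≤ VLMAX=4, so vl = 2
bits (lane 0 leftmost): 1100

predicate = 1100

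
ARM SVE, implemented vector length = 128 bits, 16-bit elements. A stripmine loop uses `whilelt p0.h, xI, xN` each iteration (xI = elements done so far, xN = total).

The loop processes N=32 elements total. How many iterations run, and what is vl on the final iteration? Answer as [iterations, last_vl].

128-bit reg / 16-bit elem → 8 lanes
iterations = ceil(32/8) = 4; final-pass vl = 8

[iterations, last_vl] = [4, 8]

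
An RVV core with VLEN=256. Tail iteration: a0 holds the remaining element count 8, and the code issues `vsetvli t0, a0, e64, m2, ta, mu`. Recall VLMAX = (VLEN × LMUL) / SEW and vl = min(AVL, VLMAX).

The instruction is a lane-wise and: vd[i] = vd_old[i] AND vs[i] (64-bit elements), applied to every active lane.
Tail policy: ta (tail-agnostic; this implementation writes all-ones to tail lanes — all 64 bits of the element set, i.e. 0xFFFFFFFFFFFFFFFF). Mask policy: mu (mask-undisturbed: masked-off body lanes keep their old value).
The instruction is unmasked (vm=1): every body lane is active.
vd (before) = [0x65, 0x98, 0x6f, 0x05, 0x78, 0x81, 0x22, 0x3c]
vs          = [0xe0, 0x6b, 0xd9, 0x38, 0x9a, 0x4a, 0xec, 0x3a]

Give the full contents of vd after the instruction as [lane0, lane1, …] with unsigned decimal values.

VLMAX = VLEN×LMUL/SEW = 256×2/64 = 8
AVL=8 ≤ VLMAX=8, so vl = 8
[0] and(0x65,0xe0) = 0x60
[1] and(0x98,0x6b) = 0x08
[2] and(0x6f,0xd9) = 0x49
[3] and(0x05,0x38) = 0x00
[4] and(0x78,0x9a) = 0x18
[5] and(0x81,0x4a) = 0x00
[6] and(0x22,0xec) = 0x20
[7] and(0x3c,0x3a) = 0x38

vd = [96, 8, 73, 0, 24, 0, 32, 56]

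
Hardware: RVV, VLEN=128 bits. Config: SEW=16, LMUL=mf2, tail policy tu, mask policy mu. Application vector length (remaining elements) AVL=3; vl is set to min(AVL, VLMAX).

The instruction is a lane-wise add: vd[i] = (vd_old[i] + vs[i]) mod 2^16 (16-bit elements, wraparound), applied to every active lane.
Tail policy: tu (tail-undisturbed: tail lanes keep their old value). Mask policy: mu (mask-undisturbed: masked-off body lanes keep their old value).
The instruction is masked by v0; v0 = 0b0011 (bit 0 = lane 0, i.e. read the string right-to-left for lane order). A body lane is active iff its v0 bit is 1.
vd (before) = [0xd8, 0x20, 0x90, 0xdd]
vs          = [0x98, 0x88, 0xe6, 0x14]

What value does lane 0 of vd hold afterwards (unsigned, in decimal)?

VLMAX = VLEN×LMUL/SEW = 128×1/2/16 = 4
vl = min(AVL, VLMAX) = min(3, 4) = 3
  i=0: add(0xd8,0x98) → 368
  i=1: add(0x20,0x88) → 168
  i=2: mask-off/keep → 144
  i=3: tail/keep → 221

vd[0] = 368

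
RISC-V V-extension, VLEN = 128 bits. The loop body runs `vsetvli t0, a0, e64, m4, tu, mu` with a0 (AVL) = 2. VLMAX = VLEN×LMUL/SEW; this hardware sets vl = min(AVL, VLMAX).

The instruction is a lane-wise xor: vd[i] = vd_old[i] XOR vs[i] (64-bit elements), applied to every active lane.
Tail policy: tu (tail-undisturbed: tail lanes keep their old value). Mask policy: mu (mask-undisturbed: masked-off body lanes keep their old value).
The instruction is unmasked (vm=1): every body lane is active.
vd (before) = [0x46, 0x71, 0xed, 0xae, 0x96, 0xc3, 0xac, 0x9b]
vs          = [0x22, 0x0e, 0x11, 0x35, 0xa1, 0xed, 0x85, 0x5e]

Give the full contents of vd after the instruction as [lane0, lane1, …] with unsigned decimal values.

VLMAX = VLEN×LMUL/SEW = 128×4/64 = 8
vl ← min(2, 8) = 2
  i=0: xor(0x46,0x22) → 100
  i=1: xor(0x71,0x0e) → 127
  i=2: tail/keep → 237
  i=3: tail/keep → 174
  i=4: tail/keep → 150
  i=5: tail/keep → 195
  i=6: tail/keep → 172
  i=7: tail/keep → 155

vd = [100, 127, 237, 174, 150, 195, 172, 155]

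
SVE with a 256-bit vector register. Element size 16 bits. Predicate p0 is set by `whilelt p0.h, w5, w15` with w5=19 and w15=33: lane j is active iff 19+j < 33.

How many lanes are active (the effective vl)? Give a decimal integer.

vl = 14

lane count: 256 div 16 = 16
p0[j] = (19+j < 33); true for j=0..13 → 14 lanes set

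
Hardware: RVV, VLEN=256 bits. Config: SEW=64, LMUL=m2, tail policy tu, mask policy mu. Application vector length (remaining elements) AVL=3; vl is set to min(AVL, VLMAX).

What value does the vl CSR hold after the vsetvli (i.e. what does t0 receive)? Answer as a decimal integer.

vl = 3

lanes per group: 256·2/64 = 8
AVL=3 ≤ VLMAX=8, so vl = 3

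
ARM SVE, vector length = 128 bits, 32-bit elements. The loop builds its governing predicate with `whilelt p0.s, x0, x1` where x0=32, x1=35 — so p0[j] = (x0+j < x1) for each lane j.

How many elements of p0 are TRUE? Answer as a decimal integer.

register lanes = 128/32 = 4
whilelt: lane j active iff 32+j < 35 → j < 3 → 3 active

vl = 3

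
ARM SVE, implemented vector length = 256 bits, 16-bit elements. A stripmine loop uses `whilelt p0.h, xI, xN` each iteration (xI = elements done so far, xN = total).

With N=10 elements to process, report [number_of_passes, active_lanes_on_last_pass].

lane count: 256 div 16 = 16
iterations = ceil(10/16) = 1; final-pass vl = 10

[iterations, last_vl] = [1, 10]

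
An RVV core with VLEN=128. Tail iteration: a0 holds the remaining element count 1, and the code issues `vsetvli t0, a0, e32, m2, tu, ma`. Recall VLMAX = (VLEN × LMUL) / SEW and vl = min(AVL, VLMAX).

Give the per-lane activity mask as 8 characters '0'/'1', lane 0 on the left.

lanes per group: 128·2/32 = 8
vl ← min(1, 8) = 1
bits (lane 0 leftmost): 10000000

predicate = 10000000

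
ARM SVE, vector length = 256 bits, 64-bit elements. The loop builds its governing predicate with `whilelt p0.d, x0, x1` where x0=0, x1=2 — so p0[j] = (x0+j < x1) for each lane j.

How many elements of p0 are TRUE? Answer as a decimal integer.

vl = 2

lane count: 256 div 64 = 4
p0[j] = (0+j < 2); true for j=0..1 → 2 lanes set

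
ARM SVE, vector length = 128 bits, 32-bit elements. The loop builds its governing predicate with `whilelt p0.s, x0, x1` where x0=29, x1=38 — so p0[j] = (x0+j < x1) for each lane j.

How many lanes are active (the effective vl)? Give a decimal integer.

vl = 4

register lanes = 128/32 = 4
active while 29+j < 38, i.e. j ∈ [0,9) capped at 4 ⇒ 4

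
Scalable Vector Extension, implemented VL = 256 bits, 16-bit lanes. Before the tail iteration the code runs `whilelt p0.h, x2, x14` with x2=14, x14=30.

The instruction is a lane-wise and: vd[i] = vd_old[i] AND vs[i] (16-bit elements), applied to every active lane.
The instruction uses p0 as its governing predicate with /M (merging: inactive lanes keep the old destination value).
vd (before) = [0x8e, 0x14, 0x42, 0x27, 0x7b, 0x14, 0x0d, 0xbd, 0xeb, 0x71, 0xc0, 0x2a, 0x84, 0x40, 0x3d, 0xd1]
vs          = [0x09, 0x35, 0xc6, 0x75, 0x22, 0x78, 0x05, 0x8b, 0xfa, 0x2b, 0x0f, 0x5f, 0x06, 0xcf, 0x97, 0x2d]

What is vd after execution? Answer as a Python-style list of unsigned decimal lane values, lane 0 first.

vd = [8, 20, 66, 37, 34, 16, 5, 137, 234, 33, 0, 10, 4, 64, 21, 1]

register lanes = 256/16 = 16
active while 14+j < 30, i.e. j ∈ [0,16) capped at 16 ⇒ 16
[0] and(0x8e,0x09) = 0x08
[1] and(0x14,0x35) = 0x14
[2] and(0x42,0xc6) = 0x42
[3] and(0x27,0x75) = 0x25
[4] and(0x7b,0x22) = 0x22
[5] and(0x14,0x78) = 0x10
[6] and(0x0d,0x05) = 0x05
[7] and(0xbd,0x8b) = 0x89
[8] and(0xeb,0xfa) = 0xea
[9] and(0x71,0x2b) = 0x21
[10] and(0xc0,0x0f) = 0x00
[11] and(0x2a,0x5f) = 0x0a
[12] and(0x84,0x06) = 0x04
[13] and(0x40,0xcf) = 0x40
[14] and(0x3d,0x97) = 0x15
[15] and(0xd1,0x2d) = 0x01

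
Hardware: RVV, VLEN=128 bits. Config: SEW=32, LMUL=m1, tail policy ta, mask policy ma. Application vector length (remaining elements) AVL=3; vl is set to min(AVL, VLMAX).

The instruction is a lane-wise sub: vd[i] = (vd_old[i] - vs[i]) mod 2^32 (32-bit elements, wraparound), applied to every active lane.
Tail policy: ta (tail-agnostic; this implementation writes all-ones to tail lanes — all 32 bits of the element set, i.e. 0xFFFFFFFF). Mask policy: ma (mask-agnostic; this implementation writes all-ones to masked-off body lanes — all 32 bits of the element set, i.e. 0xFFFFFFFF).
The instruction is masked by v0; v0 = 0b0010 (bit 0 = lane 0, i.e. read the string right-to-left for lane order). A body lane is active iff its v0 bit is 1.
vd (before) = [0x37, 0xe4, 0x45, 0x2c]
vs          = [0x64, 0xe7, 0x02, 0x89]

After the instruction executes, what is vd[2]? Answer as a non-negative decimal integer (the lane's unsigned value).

vd[2] = 4294967295

VLMAX = VLEN×LMUL/SEW = 128×1/32 = 4
vl = min(AVL, VLMAX) = min(3, 4) = 3
lane  0: mask-off/ones ⇒ 0xffffffff
lane  1: sub(0xe4,0xe7) ⇒ 0xfffffffd
lane  2: mask-off/ones ⇒ 0xffffffff
lane  3: tail/ones ⇒ 0xffffffff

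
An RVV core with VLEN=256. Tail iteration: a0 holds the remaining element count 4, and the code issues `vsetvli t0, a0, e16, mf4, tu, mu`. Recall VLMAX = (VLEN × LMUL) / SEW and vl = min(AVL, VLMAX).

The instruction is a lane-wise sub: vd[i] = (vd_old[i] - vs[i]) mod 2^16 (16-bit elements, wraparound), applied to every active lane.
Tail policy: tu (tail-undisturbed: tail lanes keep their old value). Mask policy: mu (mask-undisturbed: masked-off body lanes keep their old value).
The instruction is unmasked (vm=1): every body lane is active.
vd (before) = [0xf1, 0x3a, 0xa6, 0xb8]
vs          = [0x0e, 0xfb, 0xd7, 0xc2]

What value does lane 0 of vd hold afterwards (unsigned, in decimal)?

VLMAX = VLEN×LMUL/SEW = 256×1/4/16 = 4
AVL=4 ≤ VLMAX=4, so vl = 4
[0] sub(0xf1,0x0e) = 0xe3
[1] sub(0x3a,0xfb) = 0xff3f
[2] sub(0xa6,0xd7) = 0xffcf
[3] sub(0xb8,0xc2) = 0xfff6

vd[0] = 227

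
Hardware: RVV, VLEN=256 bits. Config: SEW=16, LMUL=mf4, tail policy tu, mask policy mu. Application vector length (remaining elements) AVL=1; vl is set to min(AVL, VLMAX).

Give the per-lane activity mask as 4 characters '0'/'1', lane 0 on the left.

predicate = 1000

VLMAX = VLEN×LMUL/SEW = 256×1/4/16 = 4
AVL=1 ≤ VLMAX=4, so vl = 1
bits (lane 0 leftmost): 1000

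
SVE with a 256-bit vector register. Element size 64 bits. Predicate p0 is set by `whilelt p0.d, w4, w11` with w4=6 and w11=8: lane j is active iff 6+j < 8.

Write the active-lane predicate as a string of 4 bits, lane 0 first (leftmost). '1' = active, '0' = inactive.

predicate = 1100

register lanes = 256/64 = 4
p0[j] = (6+j < 8); true for j=0..1 → 2 lanes set
bits (lane 0 leftmost): 1100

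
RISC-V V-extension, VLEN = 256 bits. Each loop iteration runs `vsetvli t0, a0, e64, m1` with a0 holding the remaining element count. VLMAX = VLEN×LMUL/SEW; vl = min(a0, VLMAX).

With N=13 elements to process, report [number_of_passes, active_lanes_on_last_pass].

VLMAX = VLEN×LMUL/SEW = 256×1/64 = 4
13 elements at 4/iter → 4 passes, remainder 1 on the last

[iterations, last_vl] = [4, 1]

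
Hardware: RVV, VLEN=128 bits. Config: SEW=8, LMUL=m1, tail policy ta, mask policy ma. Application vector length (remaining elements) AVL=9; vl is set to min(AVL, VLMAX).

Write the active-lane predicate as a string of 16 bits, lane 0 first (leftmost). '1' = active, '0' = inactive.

predicate = 1111111110000000

lanes per group: 128·1/8 = 16
AVL=9 ≤ VLMAX=16, so vl = 9
bits (lane 0 leftmost): 1111111110000000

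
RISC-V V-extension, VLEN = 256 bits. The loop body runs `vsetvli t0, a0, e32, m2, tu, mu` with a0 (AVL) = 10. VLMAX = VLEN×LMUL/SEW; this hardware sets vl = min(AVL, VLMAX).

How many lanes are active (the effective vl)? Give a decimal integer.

VLMAX = (256 × 2) / 32 = 16 lanes
vl = min(AVL, VLMAX) = min(10, 16) = 10

vl = 10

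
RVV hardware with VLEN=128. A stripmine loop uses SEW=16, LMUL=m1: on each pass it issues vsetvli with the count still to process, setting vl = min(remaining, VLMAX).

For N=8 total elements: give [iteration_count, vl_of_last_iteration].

[iterations, last_vl] = [1, 8]

VLMAX = (128 × 1) / 16 = 8 lanes
iterations = ceil(8/8) = 1; final-pass vl = 8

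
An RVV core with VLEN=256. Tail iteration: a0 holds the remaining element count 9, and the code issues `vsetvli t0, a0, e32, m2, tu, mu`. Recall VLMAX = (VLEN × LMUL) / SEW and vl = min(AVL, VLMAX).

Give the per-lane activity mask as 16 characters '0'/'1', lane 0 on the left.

predicate = 1111111110000000

lanes per group: 256·2/32 = 16
vl = min(AVL, VLMAX) = min(9, 16) = 9
bits (lane 0 leftmost): 1111111110000000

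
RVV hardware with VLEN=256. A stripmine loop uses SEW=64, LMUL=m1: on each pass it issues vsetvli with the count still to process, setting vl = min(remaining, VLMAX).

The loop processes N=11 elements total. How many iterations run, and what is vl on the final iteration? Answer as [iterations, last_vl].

VLMAX = VLEN×LMUL/SEW = 256×1/64 = 4
iterations = ceil(11/4) = 3; final-pass vl = 3

[iterations, last_vl] = [3, 3]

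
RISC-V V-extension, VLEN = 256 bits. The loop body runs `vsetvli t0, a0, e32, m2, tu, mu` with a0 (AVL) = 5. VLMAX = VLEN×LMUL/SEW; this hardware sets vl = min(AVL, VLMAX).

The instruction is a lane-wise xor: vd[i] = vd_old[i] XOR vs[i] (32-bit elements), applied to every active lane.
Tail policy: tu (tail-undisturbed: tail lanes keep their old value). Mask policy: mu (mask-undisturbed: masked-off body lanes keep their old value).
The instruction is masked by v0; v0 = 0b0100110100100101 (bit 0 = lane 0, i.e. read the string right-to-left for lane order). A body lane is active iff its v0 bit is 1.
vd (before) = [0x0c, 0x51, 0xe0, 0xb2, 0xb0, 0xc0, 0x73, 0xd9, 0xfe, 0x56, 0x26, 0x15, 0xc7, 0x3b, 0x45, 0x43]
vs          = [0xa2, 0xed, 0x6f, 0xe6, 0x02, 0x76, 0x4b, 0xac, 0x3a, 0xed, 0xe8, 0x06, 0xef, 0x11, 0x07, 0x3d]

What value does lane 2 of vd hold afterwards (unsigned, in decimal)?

vd[2] = 143

VLMAX = (256 × 2) / 32 = 16 lanes
AVL=5 ≤ VLMAX=16, so vl = 5
  i=0: xor(0x0c,0xa2) → 174
  i=1: mask-off/keep → 81
  i=2: xor(0xe0,0x6f) → 143
  i=3: mask-off/keep → 178
  i=4: mask-off/keep → 176
  i=5: tail/keep → 192
  i=6: tail/keep → 115
  i=7: tail/keep → 217
  i=8: tail/keep → 254
  i=9: tail/keep → 86
  i=10: tail/keep → 38
  i=11: tail/keep → 21
  i=12: tail/keep → 199
  i=13: tail/keep → 59
  i=14: tail/keep → 69
  i=15: tail/keep → 67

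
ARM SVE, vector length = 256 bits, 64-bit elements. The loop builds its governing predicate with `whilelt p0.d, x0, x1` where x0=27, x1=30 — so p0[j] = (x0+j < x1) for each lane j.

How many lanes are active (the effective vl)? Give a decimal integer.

register lanes = 256/64 = 4
active while 27+j < 30, i.e. j ∈ [0,3) capped at 4 ⇒ 3

vl = 3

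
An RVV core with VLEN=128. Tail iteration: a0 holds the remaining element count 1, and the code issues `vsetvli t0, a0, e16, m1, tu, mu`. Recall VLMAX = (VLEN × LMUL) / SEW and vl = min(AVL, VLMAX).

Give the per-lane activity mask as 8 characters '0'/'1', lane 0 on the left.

predicate = 10000000

VLMAX = (128 × 1) / 16 = 8 lanes
vl = min(AVL, VLMAX) = min(1, 8) = 1
bits (lane 0 leftmost): 10000000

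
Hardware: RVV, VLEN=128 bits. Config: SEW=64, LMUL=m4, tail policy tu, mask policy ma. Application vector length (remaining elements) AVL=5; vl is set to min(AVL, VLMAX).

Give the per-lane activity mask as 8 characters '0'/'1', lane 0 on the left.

predicate = 11111000

VLMAX = VLEN×LMUL/SEW = 128×4/64 = 8
AVL=5 ≤ VLMAX=8, so vl = 5
bits (lane 0 leftmost): 11111000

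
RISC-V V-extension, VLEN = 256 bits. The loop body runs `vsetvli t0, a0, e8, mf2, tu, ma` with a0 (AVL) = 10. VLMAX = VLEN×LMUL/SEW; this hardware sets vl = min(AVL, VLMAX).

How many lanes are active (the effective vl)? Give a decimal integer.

VLMAX = (256 × 1/2) / 8 = 16 lanes
vl ← min(10, 16) = 10

vl = 10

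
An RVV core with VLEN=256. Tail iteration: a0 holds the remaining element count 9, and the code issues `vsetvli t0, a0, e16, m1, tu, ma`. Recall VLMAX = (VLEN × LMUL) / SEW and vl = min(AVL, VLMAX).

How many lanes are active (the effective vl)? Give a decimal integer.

vl = 9

VLMAX = (256 × 1) / 16 = 16 lanes
vl ← min(9, 16) = 9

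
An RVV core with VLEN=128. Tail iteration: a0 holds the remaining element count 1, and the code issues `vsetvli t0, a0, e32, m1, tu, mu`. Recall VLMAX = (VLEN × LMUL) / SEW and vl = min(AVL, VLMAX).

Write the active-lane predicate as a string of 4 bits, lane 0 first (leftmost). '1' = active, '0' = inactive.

predicate = 1000

VLMAX = VLEN×LMUL/SEW = 128×1/32 = 4
vl ← min(1, 4) = 1
bits (lane 0 leftmost): 1000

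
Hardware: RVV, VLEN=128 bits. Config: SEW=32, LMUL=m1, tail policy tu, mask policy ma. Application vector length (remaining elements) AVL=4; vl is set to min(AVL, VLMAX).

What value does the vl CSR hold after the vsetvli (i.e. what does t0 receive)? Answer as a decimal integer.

VLMAX = (128 × 1) / 32 = 4 lanes
vl ← min(4, 4) = 4

vl = 4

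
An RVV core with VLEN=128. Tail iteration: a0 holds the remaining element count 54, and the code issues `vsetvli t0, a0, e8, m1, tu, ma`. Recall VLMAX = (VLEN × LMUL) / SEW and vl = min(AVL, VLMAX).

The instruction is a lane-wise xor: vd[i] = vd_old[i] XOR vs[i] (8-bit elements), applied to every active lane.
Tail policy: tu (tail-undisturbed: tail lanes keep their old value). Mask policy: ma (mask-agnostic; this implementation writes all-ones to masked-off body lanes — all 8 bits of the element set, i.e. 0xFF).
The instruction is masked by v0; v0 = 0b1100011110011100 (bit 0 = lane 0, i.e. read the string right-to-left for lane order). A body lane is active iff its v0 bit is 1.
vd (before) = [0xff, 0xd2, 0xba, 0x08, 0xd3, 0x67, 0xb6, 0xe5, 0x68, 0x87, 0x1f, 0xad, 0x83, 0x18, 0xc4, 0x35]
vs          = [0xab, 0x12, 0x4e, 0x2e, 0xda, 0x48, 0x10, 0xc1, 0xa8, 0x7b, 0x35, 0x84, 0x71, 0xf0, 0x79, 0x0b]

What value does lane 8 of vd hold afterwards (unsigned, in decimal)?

vd[8] = 192

VLMAX = VLEN×LMUL/SEW = 128×1/8 = 16
AVL=54 > VLMAX=16, so vl = 16
vd[0] mask-off/ones -> 0xff
vd[1] mask-off/ones -> 0xff
vd[2] xor(0xba,0x4e) -> 0xf4
vd[3] xor(0x08,0x2e) -> 0x26
vd[4] xor(0xd3,0xda) -> 0x09
vd[5] mask-off/ones -> 0xff
vd[6] mask-off/ones -> 0xff
vd[7] xor(0xe5,0xc1) -> 0x24
vd[8] xor(0x68,0xa8) -> 0xc0
vd[9] xor(0x87,0x7b) -> 0xfc
vd[10] xor(0x1f,0x35) -> 0x2a
vd[11] mask-off/ones -> 0xff
vd[12] mask-off/ones -> 0xff
vd[13] mask-off/ones -> 0xff
vd[14] xor(0xc4,0x79) -> 0xbd
vd[15] xor(0x35,0x0b) -> 0x3e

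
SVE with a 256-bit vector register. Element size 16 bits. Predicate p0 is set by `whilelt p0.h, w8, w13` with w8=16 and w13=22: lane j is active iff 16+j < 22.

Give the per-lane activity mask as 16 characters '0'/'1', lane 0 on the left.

256-bit reg / 16-bit elem → 16 lanes
whilelt: lane j active iff 16+j < 22 → j < 6 → 6 active
bits (lane 0 leftmost): 1111110000000000

predicate = 1111110000000000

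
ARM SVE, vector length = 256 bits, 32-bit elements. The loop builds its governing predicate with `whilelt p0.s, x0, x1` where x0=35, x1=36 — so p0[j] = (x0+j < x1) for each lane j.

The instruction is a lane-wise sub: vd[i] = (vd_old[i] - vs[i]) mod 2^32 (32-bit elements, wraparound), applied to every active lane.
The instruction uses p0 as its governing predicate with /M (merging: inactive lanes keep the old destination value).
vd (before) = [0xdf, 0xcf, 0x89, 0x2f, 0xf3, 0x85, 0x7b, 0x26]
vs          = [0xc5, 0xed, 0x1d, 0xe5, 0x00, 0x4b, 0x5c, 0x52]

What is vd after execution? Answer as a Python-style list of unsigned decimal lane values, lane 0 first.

register lanes = 256/32 = 8
whilelt: lane j active iff 35+j < 36 → j < 1 → 1 active
  i=0: sub(0xdf,0xc5) → 26
  i=1: tail/keep → 207
  i=2: tail/keep → 137
  i=3: tail/keep → 47
  i=4: tail/keep → 243
  i=5: tail/keep → 133
  i=6: tail/keep → 123
  i=7: tail/keep → 38

vd = [26, 207, 137, 47, 243, 133, 123, 38]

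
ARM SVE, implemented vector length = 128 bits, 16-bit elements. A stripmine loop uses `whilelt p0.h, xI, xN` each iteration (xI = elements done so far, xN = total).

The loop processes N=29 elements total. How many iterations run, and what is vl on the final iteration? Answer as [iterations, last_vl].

[iterations, last_vl] = [4, 5]

lane count: 128 div 16 = 8
N=29: ⌈29/8⌉ = 4 iters; last vl = 29 − 3×8 = 5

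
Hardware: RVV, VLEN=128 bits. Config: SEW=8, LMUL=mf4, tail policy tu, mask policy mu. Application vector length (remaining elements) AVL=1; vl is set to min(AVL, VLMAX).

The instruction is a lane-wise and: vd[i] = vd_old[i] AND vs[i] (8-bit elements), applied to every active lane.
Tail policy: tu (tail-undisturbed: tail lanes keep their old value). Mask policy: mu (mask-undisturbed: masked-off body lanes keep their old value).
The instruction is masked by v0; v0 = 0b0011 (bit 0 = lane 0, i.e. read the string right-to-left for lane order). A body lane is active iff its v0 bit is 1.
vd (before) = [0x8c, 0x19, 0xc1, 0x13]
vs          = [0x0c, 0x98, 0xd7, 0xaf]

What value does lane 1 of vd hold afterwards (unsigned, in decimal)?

vd[1] = 25

VLMAX = VLEN×LMUL/SEW = 128×1/4/8 = 4
vl ← min(1, 4) = 1
  i=0: and(0x8c,0x0c) → 12
  i=1: tail/keep → 25
  i=2: tail/keep → 193
  i=3: tail/keep → 19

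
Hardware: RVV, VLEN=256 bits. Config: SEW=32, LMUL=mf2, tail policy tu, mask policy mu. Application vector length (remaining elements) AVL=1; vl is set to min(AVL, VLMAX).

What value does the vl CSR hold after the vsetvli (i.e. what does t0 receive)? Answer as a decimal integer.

VLMAX = (256 × 1/2) / 32 = 4 lanes
vl ← min(1, 4) = 1

vl = 1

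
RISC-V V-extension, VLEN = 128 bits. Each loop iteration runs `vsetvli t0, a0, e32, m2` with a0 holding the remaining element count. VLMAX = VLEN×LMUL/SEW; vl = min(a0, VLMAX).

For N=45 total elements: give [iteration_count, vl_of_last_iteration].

[iterations, last_vl] = [6, 5]

lanes per group: 128·2/32 = 8
N=45: ⌈45/8⌉ = 6 iters; last vl = 45 − 5×8 = 5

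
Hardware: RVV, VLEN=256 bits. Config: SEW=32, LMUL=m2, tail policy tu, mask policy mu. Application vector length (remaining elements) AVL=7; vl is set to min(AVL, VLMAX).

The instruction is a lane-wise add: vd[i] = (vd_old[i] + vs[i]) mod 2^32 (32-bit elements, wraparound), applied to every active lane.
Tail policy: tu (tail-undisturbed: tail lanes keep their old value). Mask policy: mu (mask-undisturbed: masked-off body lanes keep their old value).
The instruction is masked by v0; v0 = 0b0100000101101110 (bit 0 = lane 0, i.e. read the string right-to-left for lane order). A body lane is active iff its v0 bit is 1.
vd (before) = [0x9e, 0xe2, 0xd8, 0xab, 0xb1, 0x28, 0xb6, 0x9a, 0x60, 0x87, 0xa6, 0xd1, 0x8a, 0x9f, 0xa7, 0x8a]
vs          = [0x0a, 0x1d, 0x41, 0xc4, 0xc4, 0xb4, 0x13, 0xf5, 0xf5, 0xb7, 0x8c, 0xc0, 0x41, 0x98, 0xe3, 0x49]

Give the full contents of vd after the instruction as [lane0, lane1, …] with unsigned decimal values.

vd = [158, 255, 281, 367, 177, 220, 201, 154, 96, 135, 166, 209, 138, 159, 167, 138]

lanes per group: 256·2/32 = 16
vl = min(AVL, VLMAX) = min(7, 16) = 7
[0] mask-off/keep = 0x9e
[1] add(0xe2,0x1d) = 0xff
[2] add(0xd8,0x41) = 0x119
[3] add(0xab,0xc4) = 0x16f
[4] mask-off/keep = 0xb1
[5] add(0x28,0xb4) = 0xdc
[6] add(0xb6,0x13) = 0xc9
[7] tail/keep = 0x9a
[8] tail/keep = 0x60
[9] tail/keep = 0x87
[10] tail/keep = 0xa6
[11] tail/keep = 0xd1
[12] tail/keep = 0x8a
[13] tail/keep = 0x9f
[14] tail/keep = 0xa7
[15] tail/keep = 0x8a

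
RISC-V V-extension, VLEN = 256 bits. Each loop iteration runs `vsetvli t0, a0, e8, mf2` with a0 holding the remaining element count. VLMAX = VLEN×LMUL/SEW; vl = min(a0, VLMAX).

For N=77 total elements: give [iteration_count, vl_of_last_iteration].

VLMAX = VLEN×LMUL/SEW = 256×1/2/8 = 16
N=77: ⌈77/16⌉ = 5 iters; last vl = 77 − 4×16 = 13

[iterations, last_vl] = [5, 13]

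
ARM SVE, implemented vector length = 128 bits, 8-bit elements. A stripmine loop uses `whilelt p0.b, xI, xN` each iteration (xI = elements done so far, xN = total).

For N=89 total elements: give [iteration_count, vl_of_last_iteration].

register lanes = 128/8 = 16
iterations = ceil(89/16) = 6; final-pass vl = 9

[iterations, last_vl] = [6, 9]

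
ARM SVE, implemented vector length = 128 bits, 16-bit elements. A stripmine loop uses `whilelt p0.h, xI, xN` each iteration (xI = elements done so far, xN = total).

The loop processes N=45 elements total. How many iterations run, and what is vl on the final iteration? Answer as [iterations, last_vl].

[iterations, last_vl] = [6, 5]

128-bit reg / 16-bit elem → 8 lanes
45 elements at 8/iter → 6 passes, remainder 5 on the last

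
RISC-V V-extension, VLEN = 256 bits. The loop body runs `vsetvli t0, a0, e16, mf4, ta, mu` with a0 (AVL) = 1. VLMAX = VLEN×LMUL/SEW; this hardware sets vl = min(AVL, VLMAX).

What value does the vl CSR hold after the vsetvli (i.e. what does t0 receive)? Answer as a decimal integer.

lanes per group: 256·1/4/16 = 4
vl = min(AVL, VLMAX) = min(1, 4) = 1

vl = 1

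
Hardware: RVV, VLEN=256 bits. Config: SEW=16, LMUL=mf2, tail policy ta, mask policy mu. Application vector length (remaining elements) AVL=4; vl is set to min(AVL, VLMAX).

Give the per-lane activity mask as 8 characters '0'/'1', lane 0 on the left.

VLMAX = VLEN×LMUL/SEW = 256×1/2/16 = 8
AVL=4 ≤ VLMAX=8, so vl = 4
bits (lane 0 leftmost): 11110000

predicate = 11110000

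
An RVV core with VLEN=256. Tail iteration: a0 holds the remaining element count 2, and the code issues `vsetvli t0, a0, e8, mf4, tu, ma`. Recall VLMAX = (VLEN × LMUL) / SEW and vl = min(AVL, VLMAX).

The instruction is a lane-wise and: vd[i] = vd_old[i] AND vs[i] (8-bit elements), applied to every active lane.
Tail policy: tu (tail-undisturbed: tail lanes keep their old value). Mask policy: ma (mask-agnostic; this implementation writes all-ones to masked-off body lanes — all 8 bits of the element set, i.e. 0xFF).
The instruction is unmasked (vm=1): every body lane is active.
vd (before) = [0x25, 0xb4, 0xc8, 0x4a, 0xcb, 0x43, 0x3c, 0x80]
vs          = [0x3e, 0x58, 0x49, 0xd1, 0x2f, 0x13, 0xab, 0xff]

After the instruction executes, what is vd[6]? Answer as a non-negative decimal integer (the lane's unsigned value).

vd[6] = 60

VLMAX = VLEN×LMUL/SEW = 256×1/4/8 = 8
vl ← min(2, 8) = 2
[0] and(0x25,0x3e) = 0x24
[1] and(0xb4,0x58) = 0x10
[2] tail/keep = 0xc8
[3] tail/keep = 0x4a
[4] tail/keep = 0xcb
[5] tail/keep = 0x43
[6] tail/keep = 0x3c
[7] tail/keep = 0x80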